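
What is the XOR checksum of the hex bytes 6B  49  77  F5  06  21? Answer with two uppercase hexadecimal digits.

87

XOR the bytes together:
  start with 0x6B
  0x6B ⊕ 0x49 = 0x22
  0x22 ⊕ 0x77 = 0x55
  0x55 ⊕ 0xF5 = 0xA0
  0xA0 ⊕ 0x06 = 0xA6
  0xA6 ⊕ 0x21 = 0x87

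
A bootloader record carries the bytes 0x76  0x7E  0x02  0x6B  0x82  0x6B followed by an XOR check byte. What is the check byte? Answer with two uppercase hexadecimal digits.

88

XOR the bytes together:
  start with 0x76
  0x76 ⊕ 0x7E = 0x08
  0x08 ⊕ 0x02 = 0x0A
  0x0A ⊕ 0x6B = 0x61
  0x61 ⊕ 0x82 = 0xE3
  0xE3 ⊕ 0x6B = 0x88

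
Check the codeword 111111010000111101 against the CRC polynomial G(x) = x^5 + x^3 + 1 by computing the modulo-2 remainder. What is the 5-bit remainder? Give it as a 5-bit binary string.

Modulo-2 division of 111111010000111101 by 101001:
  pos 0: 111111 XOR 101001 = 010110
  pos 1: 101100 XOR 101001 = 000101
  pos 4: 101100 XOR 101001 = 000101
  pos 7: 101001 XOR 101001 = 000000
Remainder = 11101 (nonzero — an error is detected).

11101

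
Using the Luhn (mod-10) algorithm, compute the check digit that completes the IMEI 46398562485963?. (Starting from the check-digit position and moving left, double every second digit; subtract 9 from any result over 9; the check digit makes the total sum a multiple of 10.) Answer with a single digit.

Partial digits right→left: 3 6 9 5 8 4 2 6 5 8 9 3 6 4
Double every second digit counting from the check-digit position (so the 1st, 3rd, 5th, ... of the partial from the right).
  doubled (with −9 where >9): 6 9 7 4 1 9 3 → sum 39
  kept as-is: 6 5 4 6 8 3 4 → sum 36
Total = 39 + 36 = 75.
Check digit = (10 − (75 mod 10)) mod 10 = 5.

5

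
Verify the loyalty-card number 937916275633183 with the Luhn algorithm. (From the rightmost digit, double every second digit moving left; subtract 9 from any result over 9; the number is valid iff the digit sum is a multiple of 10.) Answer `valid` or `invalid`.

valid

From the right, keep odd positions and double even positions (subtract 9 from any doubled value over 9):
  doubled (positions 2,4,...): 7 6 3 5 3 9 6 → sum 39
  kept (positions 1,3,...): 3 1 3 5 2 1 7 9 → sum 31
Total = 70.
70 mod 10 = 0, so the number is valid.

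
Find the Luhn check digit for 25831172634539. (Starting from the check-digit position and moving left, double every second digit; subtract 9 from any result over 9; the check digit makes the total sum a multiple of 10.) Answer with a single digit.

Partial digits right→left: 9 3 5 4 3 6 2 7 1 1 3 8 5 2
Double every second digit counting from the check-digit position (so the 1st, 3rd, 5th, ... of the partial from the right).
  doubled (with −9 where >9): 9 1 6 4 2 6 1 → sum 29
  kept as-is: 3 4 6 7 1 8 2 → sum 31
Total = 29 + 31 = 60.
Check digit = (10 − (60 mod 10)) mod 10 = 0.

0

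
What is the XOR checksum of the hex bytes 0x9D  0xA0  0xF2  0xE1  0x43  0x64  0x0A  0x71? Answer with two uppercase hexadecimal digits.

XOR the bytes together:
  start with 0x9D
  0x9D ⊕ 0xA0 = 0x3D
  0x3D ⊕ 0xF2 = 0xCF
  0xCF ⊕ 0xE1 = 0x2E
  0x2E ⊕ 0x43 = 0x6D
  0x6D ⊕ 0x64 = 0x09
  0x09 ⊕ 0x0A = 0x03
  0x03 ⊕ 0x71 = 0x72

72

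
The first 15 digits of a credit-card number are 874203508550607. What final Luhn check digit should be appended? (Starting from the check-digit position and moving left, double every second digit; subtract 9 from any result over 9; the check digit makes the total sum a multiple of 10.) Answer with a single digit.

1

Partial digits right→left: 7 0 6 0 5 5 8 0 5 3 0 2 4 7 8
Double every second digit counting from the check-digit position (so the 1st, 3rd, 5th, ... of the partial from the right).
  doubled (with −9 where >9): 5 3 1 7 1 0 8 7 → sum 32
  kept as-is: 0 0 5 0 3 2 7 → sum 17
Total = 32 + 17 = 49.
Check digit = (10 − (49 mod 10)) mod 10 = 1.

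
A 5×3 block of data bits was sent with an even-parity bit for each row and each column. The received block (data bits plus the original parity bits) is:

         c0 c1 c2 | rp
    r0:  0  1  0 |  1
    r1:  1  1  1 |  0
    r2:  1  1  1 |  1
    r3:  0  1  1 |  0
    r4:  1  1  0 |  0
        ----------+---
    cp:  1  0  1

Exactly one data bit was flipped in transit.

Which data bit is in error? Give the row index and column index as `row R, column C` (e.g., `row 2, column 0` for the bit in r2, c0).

row 1, column 1

Recompute each row's even parity and compare to rp:
  r0: data parity 1, sent rp 1 → ok
  r1: data parity 1, sent rp 0 → mismatch
  r2: data parity 1, sent rp 1 → ok
  r3: data parity 0, sent rp 0 → ok
  r4: data parity 0, sent rp 0 → ok
Recompute each column's even parity and compare to cp:
  c0: data parity 1, sent cp 1 → ok
  c1: data parity 1, sent cp 0 → mismatch
  c2: data parity 1, sent cp 1 → ok
Exactly one row (r1) and one column (c1) fail → the flipped bit is at their intersection.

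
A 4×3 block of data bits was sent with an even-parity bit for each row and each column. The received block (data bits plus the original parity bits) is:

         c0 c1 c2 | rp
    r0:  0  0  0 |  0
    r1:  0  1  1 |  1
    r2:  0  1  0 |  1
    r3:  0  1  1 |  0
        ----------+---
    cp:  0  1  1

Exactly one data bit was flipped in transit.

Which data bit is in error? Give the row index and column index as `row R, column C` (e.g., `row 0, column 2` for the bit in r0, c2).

row 1, column 2

Recompute each row's even parity and compare to rp:
  r0: data parity 0, sent rp 0 → ok
  r1: data parity 0, sent rp 1 → mismatch
  r2: data parity 1, sent rp 1 → ok
  r3: data parity 0, sent rp 0 → ok
Recompute each column's even parity and compare to cp:
  c0: data parity 0, sent cp 0 → ok
  c1: data parity 1, sent cp 1 → ok
  c2: data parity 0, sent cp 1 → mismatch
Exactly one row (r1) and one column (c2) fail → the flipped bit is at their intersection.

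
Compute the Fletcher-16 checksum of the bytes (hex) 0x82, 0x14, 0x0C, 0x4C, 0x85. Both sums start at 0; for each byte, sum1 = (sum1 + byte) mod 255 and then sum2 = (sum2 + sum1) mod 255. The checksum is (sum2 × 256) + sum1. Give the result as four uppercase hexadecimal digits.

Running sums (mod 255):
  after byte 0 (0x82): sum1=130, sum2=130
  after byte 1 (0x14): sum1=150, sum2=25
  after byte 2 (0x0C): sum1=162, sum2=187
  after byte 3 (0x4C): sum1=238, sum2=170
  after byte 4 (0x85): sum1=116, sum2=31
Checksum = sum2·256 + sum1 = 31·256 + 116 = 8052 = 0x1F74.

1F74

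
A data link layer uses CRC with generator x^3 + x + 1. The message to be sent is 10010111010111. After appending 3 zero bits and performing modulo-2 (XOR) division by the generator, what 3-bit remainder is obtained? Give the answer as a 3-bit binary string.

011

Append 3 zeros: 10010111010111000. Divide by 1011 (XOR where the leading bit is 1):
  pos 0: 1001 XOR 1011 = 0010
  pos 2: 1001 XOR 1011 = 0010
  pos 4: 1011 XOR 1011 = 0000
  pos 9: 1011 XOR 1011 = 0000
  pos 13: 1000 XOR 1011 = 0011
Remainder (last 3 bits) = 011. This is the CRC / FCS.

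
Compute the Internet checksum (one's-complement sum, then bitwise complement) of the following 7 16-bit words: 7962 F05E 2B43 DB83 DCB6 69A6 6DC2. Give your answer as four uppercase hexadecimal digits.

DB57

One's-complement addition (fold any carry out of bit 15 back into bit 0):
  0x7962 + 0xF05E = 0x169C0 → wrap carry → 0x69C1
  0x69C1 + 0x2B43 = 0x09504
  0x9504 + 0xDB83 = 0x17087 → wrap carry → 0x7088
  0x7088 + 0xDCB6 = 0x14D3E → wrap carry → 0x4D3F
  0x4D3F + 0x69A6 = 0x0B6E5
  0xB6E5 + 0x6DC2 = 0x124A7 → wrap carry → 0x24A8
One's-complement sum = 0x24A8.
Checksum = ~0x24A8 & 0xFFFF = 0xDB57.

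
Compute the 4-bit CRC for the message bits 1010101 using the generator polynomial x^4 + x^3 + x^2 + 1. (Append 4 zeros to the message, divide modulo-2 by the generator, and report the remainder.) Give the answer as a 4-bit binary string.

1001

Append 4 zeros: 10101010000. Divide by 11101 (XOR where the leading bit is 1):
  pos 0: 10101 XOR 11101 = 01000
  pos 1: 10000 XOR 11101 = 01101
  pos 2: 11011 XOR 11101 = 00110
  pos 4: 11000 XOR 11101 = 00101
  pos 6: 10100 XOR 11101 = 01001
Remainder (last 4 bits) = 1001. This is the CRC / FCS.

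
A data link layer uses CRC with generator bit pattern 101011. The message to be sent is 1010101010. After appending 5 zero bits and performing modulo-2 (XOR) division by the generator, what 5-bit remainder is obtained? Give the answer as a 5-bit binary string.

00100

Append 5 zeros: 101010101000000. Divide by 101011 (XOR where the leading bit is 1):
  pos 0: 101010 XOR 101011 = 000001
  pos 5: 110100 XOR 101011 = 011111
  pos 6: 111110 XOR 101011 = 010101
  pos 7: 101010 XOR 101011 = 000001
Remainder (last 5 bits) = 00100. This is the CRC / FCS.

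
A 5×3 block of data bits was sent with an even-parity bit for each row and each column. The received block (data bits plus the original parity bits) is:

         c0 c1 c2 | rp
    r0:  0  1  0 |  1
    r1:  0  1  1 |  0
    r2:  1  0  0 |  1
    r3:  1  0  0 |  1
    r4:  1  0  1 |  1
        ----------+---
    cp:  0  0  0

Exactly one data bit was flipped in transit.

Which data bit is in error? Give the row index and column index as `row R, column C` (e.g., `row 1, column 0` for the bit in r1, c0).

row 4, column 0

Recompute each row's even parity and compare to rp:
  r0: data parity 1, sent rp 1 → ok
  r1: data parity 0, sent rp 0 → ok
  r2: data parity 1, sent rp 1 → ok
  r3: data parity 1, sent rp 1 → ok
  r4: data parity 0, sent rp 1 → mismatch
Recompute each column's even parity and compare to cp:
  c0: data parity 1, sent cp 0 → mismatch
  c1: data parity 0, sent cp 0 → ok
  c2: data parity 0, sent cp 0 → ok
Exactly one row (r4) and one column (c0) fail → the flipped bit is at their intersection.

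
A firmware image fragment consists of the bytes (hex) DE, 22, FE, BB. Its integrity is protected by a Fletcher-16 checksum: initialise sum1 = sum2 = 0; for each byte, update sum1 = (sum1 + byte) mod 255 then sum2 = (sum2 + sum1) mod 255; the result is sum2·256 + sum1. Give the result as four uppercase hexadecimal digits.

9BBB

Running sums (mod 255):
  after byte 0 (DE): sum1=222, sum2=222
  after byte 1 (22): sum1=1, sum2=223
  after byte 2 (FE): sum1=0, sum2=223
  after byte 3 (BB): sum1=187, sum2=155
Checksum = sum2·256 + sum1 = 155·256 + 187 = 39867 = 0x9BBB.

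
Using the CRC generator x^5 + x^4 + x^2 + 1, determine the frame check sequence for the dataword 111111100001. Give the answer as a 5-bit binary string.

10100

Append 5 zeros: 11111110000100000. Divide by 110101 (XOR where the leading bit is 1):
  pos 0: 111111 XOR 110101 = 001010
  pos 2: 101010 XOR 110101 = 011111
  pos 3: 111110 XOR 110101 = 001011
  pos 5: 101100 XOR 110101 = 011001
  pos 6: 110011 XOR 110101 = 000110
  pos 9: 110000 XOR 110101 = 000101
Remainder (last 5 bits) = 10100. This is the CRC / FCS.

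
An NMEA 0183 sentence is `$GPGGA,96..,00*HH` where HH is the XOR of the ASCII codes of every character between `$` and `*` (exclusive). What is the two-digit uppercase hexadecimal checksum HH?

59

XOR the ASCII codes of the payload characters:
  'G' = 0x47 → acc = 0x47
  'P' = 0x50 → acc = 0x17
  'G' = 0x47 → acc = 0x50
  'G' = 0x47 → acc = 0x17
  'A' = 0x41 → acc = 0x56
  ',' = 0x2C → acc = 0x7A
  '9' = 0x39 → acc = 0x43
  '6' = 0x36 → acc = 0x75
  '.' = 0x2E → acc = 0x5B
  '.' = 0x2E → acc = 0x75
  ',' = 0x2C → acc = 0x59
  '0' = 0x30 → acc = 0x69
  '0' = 0x30 → acc = 0x59
Checksum = 0x59.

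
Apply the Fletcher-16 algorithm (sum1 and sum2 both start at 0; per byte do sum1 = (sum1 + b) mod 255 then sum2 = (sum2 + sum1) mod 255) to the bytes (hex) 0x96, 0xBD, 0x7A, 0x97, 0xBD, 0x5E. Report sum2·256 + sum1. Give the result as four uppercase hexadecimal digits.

Running sums (mod 255):
  after byte 0 (0x96): sum1=150, sum2=150
  after byte 1 (0xBD): sum1=84, sum2=234
  after byte 2 (0x7A): sum1=206, sum2=185
  after byte 3 (0x97): sum1=102, sum2=32
  after byte 4 (0xBD): sum1=36, sum2=68
  after byte 5 (0x5E): sum1=130, sum2=198
Checksum = sum2·256 + sum1 = 198·256 + 130 = 50818 = 0xC682.

C682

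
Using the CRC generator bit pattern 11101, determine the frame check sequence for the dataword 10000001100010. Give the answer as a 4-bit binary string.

0011

Append 4 zeros: 100000011000100000. Divide by 11101 (XOR where the leading bit is 1):
  pos 0: 10000 XOR 11101 = 01101
  pos 1: 11010 XOR 11101 = 00111
  pos 3: 11101 XOR 11101 = 00000
  pos 8: 10001 XOR 11101 = 01100
  pos 9: 11000 XOR 11101 = 00101
  pos 11: 10100 XOR 11101 = 01001
  pos 12: 10010 XOR 11101 = 01111
  pos 13: 11110 XOR 11101 = 00011
Remainder (last 4 bits) = 0011. This is the CRC / FCS.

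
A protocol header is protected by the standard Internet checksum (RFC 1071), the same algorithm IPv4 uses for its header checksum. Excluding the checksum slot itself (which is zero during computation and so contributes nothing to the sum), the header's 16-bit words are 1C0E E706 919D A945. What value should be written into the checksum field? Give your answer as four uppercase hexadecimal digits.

C207

One's-complement addition (fold any carry out of bit 15 back into bit 0):
  0x1C0E + 0xE706 = 0x10314 → wrap carry → 0x0315
  0x0315 + 0x919D = 0x094B2
  0x94B2 + 0xA945 = 0x13DF7 → wrap carry → 0x3DF8
One's-complement sum = 0x3DF8.
Checksum = ~0x3DF8 & 0xFFFF = 0xC207.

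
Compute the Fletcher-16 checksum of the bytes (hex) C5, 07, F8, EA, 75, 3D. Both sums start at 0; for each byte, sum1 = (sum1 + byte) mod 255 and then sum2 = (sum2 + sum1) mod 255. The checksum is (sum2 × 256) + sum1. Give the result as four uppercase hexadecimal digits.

9263

Running sums (mod 255):
  after byte 0 (C5): sum1=197, sum2=197
  after byte 1 (07): sum1=204, sum2=146
  after byte 2 (F8): sum1=197, sum2=88
  after byte 3 (EA): sum1=176, sum2=9
  after byte 4 (75): sum1=38, sum2=47
  after byte 5 (3D): sum1=99, sum2=146
Checksum = sum2·256 + sum1 = 146·256 + 99 = 37475 = 0x9263.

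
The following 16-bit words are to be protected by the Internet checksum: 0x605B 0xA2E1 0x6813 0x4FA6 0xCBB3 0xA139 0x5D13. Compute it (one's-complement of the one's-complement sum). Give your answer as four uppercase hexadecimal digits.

7B08

One's-complement addition (fold any carry out of bit 15 back into bit 0):
  0x605B + 0xA2E1 = 0x1033C → wrap carry → 0x033D
  0x033D + 0x6813 = 0x06B50
  0x6B50 + 0x4FA6 = 0x0BAF6
  0xBAF6 + 0xCBB3 = 0x186A9 → wrap carry → 0x86AA
  0x86AA + 0xA139 = 0x127E3 → wrap carry → 0x27E4
  0x27E4 + 0x5D13 = 0x084F7
One's-complement sum = 0x84F7.
Checksum = ~0x84F7 & 0xFFFF = 0x7B08.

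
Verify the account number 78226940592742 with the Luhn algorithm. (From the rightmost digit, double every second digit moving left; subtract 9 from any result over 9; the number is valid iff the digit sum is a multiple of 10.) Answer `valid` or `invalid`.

From the right, keep odd positions and double even positions (subtract 9 from any doubled value over 9):
  doubled (positions 2,4,...): 8 4 1 8 3 4 5 → sum 33
  kept (positions 1,3,...): 2 7 9 0 9 2 8 → sum 37
Total = 70.
70 mod 10 = 0, so the number is valid.

valid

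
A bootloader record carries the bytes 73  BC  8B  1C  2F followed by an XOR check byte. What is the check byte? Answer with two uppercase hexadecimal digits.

XOR the bytes together:
  start with 0x73
  0x73 ⊕ 0xBC = 0xCF
  0xCF ⊕ 0x8B = 0x44
  0x44 ⊕ 0x1C = 0x58
  0x58 ⊕ 0x2F = 0x77

77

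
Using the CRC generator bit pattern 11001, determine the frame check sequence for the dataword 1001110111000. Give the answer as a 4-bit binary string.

Append 4 zeros: 10011101110000000. Divide by 11001 (XOR where the leading bit is 1):
  pos 0: 10011 XOR 11001 = 01010
  pos 1: 10101 XOR 11001 = 01100
  pos 2: 11000 XOR 11001 = 00001
  pos 6: 11110 XOR 11001 = 00111
  pos 8: 11100 XOR 11001 = 00101
  pos 10: 10100 XOR 11001 = 01101
  pos 11: 11010 XOR 11001 = 00011
Remainder (last 4 bits) = 0110. This is the CRC / FCS.

0110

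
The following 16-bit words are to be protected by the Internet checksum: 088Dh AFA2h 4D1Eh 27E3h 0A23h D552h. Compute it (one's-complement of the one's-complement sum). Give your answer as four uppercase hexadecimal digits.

One's-complement addition (fold any carry out of bit 15 back into bit 0):
  0x088D + 0xAFA2 = 0x0B82F
  0xB82F + 0x4D1E = 0x1054D → wrap carry → 0x054E
  0x054E + 0x27E3 = 0x02D31
  0x2D31 + 0x0A23 = 0x03754
  0x3754 + 0xD552 = 0x10CA6 → wrap carry → 0x0CA7
One's-complement sum = 0x0CA7.
Checksum = ~0x0CA7 & 0xFFFF = 0xF358.

F358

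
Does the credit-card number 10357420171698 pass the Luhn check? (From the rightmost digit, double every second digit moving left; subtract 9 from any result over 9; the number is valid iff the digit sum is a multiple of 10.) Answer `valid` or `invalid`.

From the right, keep odd positions and double even positions (subtract 9 from any doubled value over 9):
  doubled (positions 2,4,...): 9 2 2 4 5 6 2 → sum 30
  kept (positions 1,3,...): 8 6 7 0 4 5 0 → sum 30
Total = 60.
60 mod 10 = 0, so the number is valid.

valid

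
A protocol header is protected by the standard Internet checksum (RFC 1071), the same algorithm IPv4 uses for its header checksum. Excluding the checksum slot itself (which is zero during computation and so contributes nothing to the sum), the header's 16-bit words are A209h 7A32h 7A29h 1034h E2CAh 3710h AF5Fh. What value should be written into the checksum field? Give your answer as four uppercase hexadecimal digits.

One's-complement addition (fold any carry out of bit 15 back into bit 0):
  0xA209 + 0x7A32 = 0x11C3B → wrap carry → 0x1C3C
  0x1C3C + 0x7A29 = 0x09665
  0x9665 + 0x1034 = 0x0A699
  0xA699 + 0xE2CA = 0x18963 → wrap carry → 0x8964
  0x8964 + 0x3710 = 0x0C074
  0xC074 + 0xAF5F = 0x16FD3 → wrap carry → 0x6FD4
One's-complement sum = 0x6FD4.
Checksum = ~0x6FD4 & 0xFFFF = 0x902B.

902B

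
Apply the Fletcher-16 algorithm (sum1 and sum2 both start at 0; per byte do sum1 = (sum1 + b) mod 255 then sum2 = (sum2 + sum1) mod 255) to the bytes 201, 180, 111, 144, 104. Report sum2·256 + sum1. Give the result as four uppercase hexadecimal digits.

Running sums (mod 255):
  after byte 0 (201): sum1=201, sum2=201
  after byte 1 (180): sum1=126, sum2=72
  after byte 2 (111): sum1=237, sum2=54
  after byte 3 (144): sum1=126, sum2=180
  after byte 4 (104): sum1=230, sum2=155
Checksum = sum2·256 + sum1 = 155·256 + 230 = 39910 = 0x9BE6.

9BE6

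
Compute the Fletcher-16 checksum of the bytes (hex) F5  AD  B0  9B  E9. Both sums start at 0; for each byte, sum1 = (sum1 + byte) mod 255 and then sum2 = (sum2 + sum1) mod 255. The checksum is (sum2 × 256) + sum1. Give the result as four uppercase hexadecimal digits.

Running sums (mod 255):
  after byte 0 (F5): sum1=245, sum2=245
  after byte 1 (AD): sum1=163, sum2=153
  after byte 2 (B0): sum1=84, sum2=237
  after byte 3 (9B): sum1=239, sum2=221
  after byte 4 (E9): sum1=217, sum2=183
Checksum = sum2·256 + sum1 = 183·256 + 217 = 47065 = 0xB7D9.

B7D9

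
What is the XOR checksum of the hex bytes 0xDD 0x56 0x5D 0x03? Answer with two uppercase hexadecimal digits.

D5

XOR the bytes together:
  start with 0xDD
  0xDD ⊕ 0x56 = 0x8B
  0x8B ⊕ 0x5D = 0xD6
  0xD6 ⊕ 0x03 = 0xD5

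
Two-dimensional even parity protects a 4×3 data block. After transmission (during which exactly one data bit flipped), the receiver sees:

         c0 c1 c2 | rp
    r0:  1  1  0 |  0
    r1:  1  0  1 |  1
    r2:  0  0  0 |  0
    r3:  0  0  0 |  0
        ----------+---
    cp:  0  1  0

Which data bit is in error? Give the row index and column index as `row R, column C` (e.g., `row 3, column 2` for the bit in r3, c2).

row 1, column 2

Recompute each row's even parity and compare to rp:
  r0: data parity 0, sent rp 0 → ok
  r1: data parity 0, sent rp 1 → mismatch
  r2: data parity 0, sent rp 0 → ok
  r3: data parity 0, sent rp 0 → ok
Recompute each column's even parity and compare to cp:
  c0: data parity 0, sent cp 0 → ok
  c1: data parity 1, sent cp 1 → ok
  c2: data parity 1, sent cp 0 → mismatch
Exactly one row (r1) and one column (c2) fail → the flipped bit is at their intersection.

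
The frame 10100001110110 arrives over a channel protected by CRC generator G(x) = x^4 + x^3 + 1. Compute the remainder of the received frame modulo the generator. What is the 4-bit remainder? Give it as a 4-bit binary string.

Modulo-2 division of 10100001110110 by 11001:
  pos 0: 10100 XOR 11001 = 01101
  pos 1: 11010 XOR 11001 = 00011
  pos 4: 11011 XOR 11001 = 00010
  pos 7: 10101 XOR 11001 = 01100
  pos 8: 11001 XOR 11001 = 00000
Remainder = 0000 (zero — the frame passes the CRC check).

0000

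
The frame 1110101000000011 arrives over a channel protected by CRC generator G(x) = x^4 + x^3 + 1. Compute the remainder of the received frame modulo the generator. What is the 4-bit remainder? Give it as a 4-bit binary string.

Modulo-2 division of 1110101000000011 by 11001:
  pos 0: 11101 XOR 11001 = 00100
  pos 2: 10001 XOR 11001 = 01000
  pos 3: 10000 XOR 11001 = 01001
  pos 4: 10010 XOR 11001 = 01011
  pos 5: 10110 XOR 11001 = 01111
  pos 6: 11110 XOR 11001 = 00111
  pos 8: 11100 XOR 11001 = 00101
  pos 10: 10101 XOR 11001 = 01100
  pos 11: 11001 XOR 11001 = 00000
Remainder = 0000 (zero — the frame passes the CRC check).

0000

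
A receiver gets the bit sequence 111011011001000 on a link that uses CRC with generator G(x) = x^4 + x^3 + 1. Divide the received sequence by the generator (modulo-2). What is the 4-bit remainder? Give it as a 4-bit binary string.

Modulo-2 division of 111011011001000 by 11001:
  pos 0: 11101 XOR 11001 = 00100
  pos 2: 10010 XOR 11001 = 01011
  pos 3: 10111 XOR 11001 = 01110
  pos 4: 11101 XOR 11001 = 00100
  pos 6: 10000 XOR 11001 = 01001
  pos 7: 10011 XOR 11001 = 01010
  pos 8: 10100 XOR 11001 = 01101
  pos 9: 11010 XOR 11001 = 00011
Remainder = 0110 (nonzero — an error is detected).

0110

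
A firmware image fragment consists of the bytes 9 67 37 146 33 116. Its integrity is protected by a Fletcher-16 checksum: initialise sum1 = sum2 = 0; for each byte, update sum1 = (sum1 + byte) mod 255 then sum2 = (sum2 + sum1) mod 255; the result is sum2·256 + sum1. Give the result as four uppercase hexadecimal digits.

Running sums (mod 255):
  after byte 0 (9): sum1=9, sum2=9
  after byte 1 (67): sum1=76, sum2=85
  after byte 2 (37): sum1=113, sum2=198
  after byte 3 (146): sum1=4, sum2=202
  after byte 4 (33): sum1=37, sum2=239
  after byte 5 (116): sum1=153, sum2=137
Checksum = sum2·256 + sum1 = 137·256 + 153 = 35225 = 0x8999.

8999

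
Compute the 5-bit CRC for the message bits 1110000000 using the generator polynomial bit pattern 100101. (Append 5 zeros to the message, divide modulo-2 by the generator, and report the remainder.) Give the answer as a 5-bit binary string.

01111

Append 5 zeros: 111000000000000. Divide by 100101 (XOR where the leading bit is 1):
  pos 0: 111000 XOR 100101 = 011101
  pos 1: 111010 XOR 100101 = 011111
  pos 2: 111110 XOR 100101 = 011011
  pos 3: 110110 XOR 100101 = 010011
  pos 4: 100110 XOR 100101 = 000011
  pos 8: 110000 XOR 100101 = 010101
  pos 9: 101010 XOR 100101 = 001111
Remainder (last 5 bits) = 01111. This is the CRC / FCS.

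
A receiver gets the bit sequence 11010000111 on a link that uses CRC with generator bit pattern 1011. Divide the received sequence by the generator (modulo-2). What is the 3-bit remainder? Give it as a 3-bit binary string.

Modulo-2 division of 11010000111 by 1011:
  pos 0: 1101 XOR 1011 = 0110
  pos 1: 1100 XOR 1011 = 0111
  pos 2: 1110 XOR 1011 = 0101
  pos 3: 1010 XOR 1011 = 0001
  pos 6: 1011 XOR 1011 = 0000
Remainder = 001 (nonzero — an error is detected).

001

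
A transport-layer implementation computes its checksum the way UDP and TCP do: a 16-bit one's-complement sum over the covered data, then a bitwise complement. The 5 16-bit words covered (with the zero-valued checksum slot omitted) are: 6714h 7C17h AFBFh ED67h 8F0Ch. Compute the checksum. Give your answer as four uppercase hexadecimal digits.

F09F

One's-complement addition (fold any carry out of bit 15 back into bit 0):
  0x6714 + 0x7C17 = 0x0E32B
  0xE32B + 0xAFBF = 0x192EA → wrap carry → 0x92EB
  0x92EB + 0xED67 = 0x18052 → wrap carry → 0x8053
  0x8053 + 0x8F0C = 0x10F5F → wrap carry → 0x0F60
One's-complement sum = 0x0F60.
Checksum = ~0x0F60 & 0xFFFF = 0xF09F.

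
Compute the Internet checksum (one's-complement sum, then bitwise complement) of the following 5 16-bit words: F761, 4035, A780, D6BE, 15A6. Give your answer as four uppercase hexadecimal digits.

One's-complement addition (fold any carry out of bit 15 back into bit 0):
  0xF761 + 0x4035 = 0x13796 → wrap carry → 0x3797
  0x3797 + 0xA780 = 0x0DF17
  0xDF17 + 0xD6BE = 0x1B5D5 → wrap carry → 0xB5D6
  0xB5D6 + 0x15A6 = 0x0CB7C
One's-complement sum = 0xCB7C.
Checksum = ~0xCB7C & 0xFFFF = 0x3483.

3483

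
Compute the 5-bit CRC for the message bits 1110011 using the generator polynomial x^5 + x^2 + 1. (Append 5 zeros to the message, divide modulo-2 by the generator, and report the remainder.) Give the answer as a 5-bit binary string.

00011

Append 5 zeros: 111001100000. Divide by 100101 (XOR where the leading bit is 1):
  pos 0: 111001 XOR 100101 = 011100
  pos 1: 111001 XOR 100101 = 011100
  pos 2: 111000 XOR 100101 = 011101
  pos 3: 111010 XOR 100101 = 011111
  pos 4: 111110 XOR 100101 = 011011
  pos 5: 110110 XOR 100101 = 010011
  pos 6: 100110 XOR 100101 = 000011
Remainder (last 5 bits) = 00011. This is the CRC / FCS.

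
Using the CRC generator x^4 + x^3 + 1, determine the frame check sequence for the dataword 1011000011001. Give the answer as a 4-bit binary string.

Append 4 zeros: 10110000110010000. Divide by 11001 (XOR where the leading bit is 1):
  pos 0: 10110 XOR 11001 = 01111
  pos 1: 11110 XOR 11001 = 00111
  pos 3: 11100 XOR 11001 = 00101
  pos 5: 10111 XOR 11001 = 01110
  pos 6: 11100 XOR 11001 = 00101
  pos 8: 10101 XOR 11001 = 01100
  pos 9: 11000 XOR 11001 = 00001
Remainder (last 4 bits) = 1000. This is the CRC / FCS.

1000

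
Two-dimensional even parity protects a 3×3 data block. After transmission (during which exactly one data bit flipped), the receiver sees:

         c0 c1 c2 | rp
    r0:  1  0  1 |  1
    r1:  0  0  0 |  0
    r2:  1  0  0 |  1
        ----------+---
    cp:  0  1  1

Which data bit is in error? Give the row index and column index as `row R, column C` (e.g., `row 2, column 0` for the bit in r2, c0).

Recompute each row's even parity and compare to rp:
  r0: data parity 0, sent rp 1 → mismatch
  r1: data parity 0, sent rp 0 → ok
  r2: data parity 1, sent rp 1 → ok
Recompute each column's even parity and compare to cp:
  c0: data parity 0, sent cp 0 → ok
  c1: data parity 0, sent cp 1 → mismatch
  c2: data parity 1, sent cp 1 → ok
Exactly one row (r0) and one column (c1) fail → the flipped bit is at their intersection.

row 0, column 1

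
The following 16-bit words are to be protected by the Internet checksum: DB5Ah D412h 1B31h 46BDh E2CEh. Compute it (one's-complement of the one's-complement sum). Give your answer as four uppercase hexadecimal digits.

0BD5

One's-complement addition (fold any carry out of bit 15 back into bit 0):
  0xDB5A + 0xD412 = 0x1AF6C → wrap carry → 0xAF6D
  0xAF6D + 0x1B31 = 0x0CA9E
  0xCA9E + 0x46BD = 0x1115B → wrap carry → 0x115C
  0x115C + 0xE2CE = 0x0F42A
One's-complement sum = 0xF42A.
Checksum = ~0xF42A & 0xFFFF = 0x0BD5.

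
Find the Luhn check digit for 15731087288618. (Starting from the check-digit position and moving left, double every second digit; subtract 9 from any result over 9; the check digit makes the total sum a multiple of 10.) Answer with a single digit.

Partial digits right→left: 8 1 6 8 8 2 7 8 0 1 3 7 5 1
Double every second digit counting from the check-digit position (so the 1st, 3rd, 5th, ... of the partial from the right).
  doubled (with −9 where >9): 7 3 7 5 0 6 1 → sum 29
  kept as-is: 1 8 2 8 1 7 1 → sum 28
Total = 29 + 28 = 57.
Check digit = (10 − (57 mod 10)) mod 10 = 3.

3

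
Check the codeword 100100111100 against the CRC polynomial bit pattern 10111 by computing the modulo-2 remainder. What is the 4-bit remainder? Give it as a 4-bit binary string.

Modulo-2 division of 100100111100 by 10111:
  pos 0: 10010 XOR 10111 = 00101
  pos 2: 10101 XOR 10111 = 00010
  pos 5: 10111 XOR 10111 = 00000
Remainder = 0000 (zero — the frame passes the CRC check).

0000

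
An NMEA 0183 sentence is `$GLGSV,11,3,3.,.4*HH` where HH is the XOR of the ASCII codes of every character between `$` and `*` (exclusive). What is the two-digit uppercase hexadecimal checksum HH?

7D

XOR the ASCII codes of the payload characters:
  'G' = 0x47 → acc = 0x47
  'L' = 0x4C → acc = 0x0B
  'G' = 0x47 → acc = 0x4C
  'S' = 0x53 → acc = 0x1F
  'V' = 0x56 → acc = 0x49
  ',' = 0x2C → acc = 0x65
  '1' = 0x31 → acc = 0x54
  '1' = 0x31 → acc = 0x65
  ',' = 0x2C → acc = 0x49
  '3' = 0x33 → acc = 0x7A
  ',' = 0x2C → acc = 0x56
  '3' = 0x33 → acc = 0x65
  '.' = 0x2E → acc = 0x4B
  ',' = 0x2C → acc = 0x67
  '.' = 0x2E → acc = 0x49
  '4' = 0x34 → acc = 0x7D
Checksum = 0x7D.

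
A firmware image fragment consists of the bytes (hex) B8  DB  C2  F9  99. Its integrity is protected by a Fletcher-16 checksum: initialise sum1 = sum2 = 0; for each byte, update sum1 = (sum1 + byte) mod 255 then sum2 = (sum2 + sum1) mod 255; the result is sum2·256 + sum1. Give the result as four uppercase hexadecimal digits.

E0EA

Running sums (mod 255):
  after byte 0 (B8): sum1=184, sum2=184
  after byte 1 (DB): sum1=148, sum2=77
  after byte 2 (C2): sum1=87, sum2=164
  after byte 3 (F9): sum1=81, sum2=245
  after byte 4 (99): sum1=234, sum2=224
Checksum = sum2·256 + sum1 = 224·256 + 234 = 57578 = 0xE0EA.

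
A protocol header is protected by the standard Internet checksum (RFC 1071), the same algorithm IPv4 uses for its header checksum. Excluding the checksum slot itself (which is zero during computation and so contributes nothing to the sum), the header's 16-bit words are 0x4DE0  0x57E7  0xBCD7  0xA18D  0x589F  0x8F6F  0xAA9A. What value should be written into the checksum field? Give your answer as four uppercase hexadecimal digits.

6929

One's-complement addition (fold any carry out of bit 15 back into bit 0):
  0x4DE0 + 0x57E7 = 0x0A5C7
  0xA5C7 + 0xBCD7 = 0x1629E → wrap carry → 0x629F
  0x629F + 0xA18D = 0x1042C → wrap carry → 0x042D
  0x042D + 0x589F = 0x05CCC
  0x5CCC + 0x8F6F = 0x0EC3B
  0xEC3B + 0xAA9A = 0x196D5 → wrap carry → 0x96D6
One's-complement sum = 0x96D6.
Checksum = ~0x96D6 & 0xFFFF = 0x6929.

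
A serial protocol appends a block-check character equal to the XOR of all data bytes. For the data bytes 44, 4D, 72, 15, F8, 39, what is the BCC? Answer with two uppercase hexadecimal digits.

AF

XOR the bytes together:
  start with 0x44
  0x44 ⊕ 0x4D = 0x09
  0x09 ⊕ 0x72 = 0x7B
  0x7B ⊕ 0x15 = 0x6E
  0x6E ⊕ 0xF8 = 0x96
  0x96 ⊕ 0x39 = 0xAF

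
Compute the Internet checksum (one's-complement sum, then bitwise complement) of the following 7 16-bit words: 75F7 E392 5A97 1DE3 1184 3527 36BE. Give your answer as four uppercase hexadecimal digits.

One's-complement addition (fold any carry out of bit 15 back into bit 0):
  0x75F7 + 0xE392 = 0x15989 → wrap carry → 0x598A
  0x598A + 0x5A97 = 0x0B421
  0xB421 + 0x1DE3 = 0x0D204
  0xD204 + 0x1184 = 0x0E388
  0xE388 + 0x3527 = 0x118AF → wrap carry → 0x18B0
  0x18B0 + 0x36BE = 0x04F6E
One's-complement sum = 0x4F6E.
Checksum = ~0x4F6E & 0xFFFF = 0xB091.

B091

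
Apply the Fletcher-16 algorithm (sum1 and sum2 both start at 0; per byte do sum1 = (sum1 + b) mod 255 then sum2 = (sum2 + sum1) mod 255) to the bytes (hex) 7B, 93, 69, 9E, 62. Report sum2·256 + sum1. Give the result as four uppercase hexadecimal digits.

Running sums (mod 255):
  after byte 0 (7B): sum1=123, sum2=123
  after byte 1 (93): sum1=15, sum2=138
  after byte 2 (69): sum1=120, sum2=3
  after byte 3 (9E): sum1=23, sum2=26
  after byte 4 (62): sum1=121, sum2=147
Checksum = sum2·256 + sum1 = 147·256 + 121 = 37753 = 0x9379.

9379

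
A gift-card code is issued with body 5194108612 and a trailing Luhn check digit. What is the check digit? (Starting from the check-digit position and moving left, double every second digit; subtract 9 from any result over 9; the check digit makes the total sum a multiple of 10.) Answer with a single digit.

9

Partial digits right→left: 2 1 6 8 0 1 4 9 1 5
Double every second digit counting from the check-digit position (so the 1st, 3rd, 5th, ... of the partial from the right).
  doubled (with −9 where >9): 4 3 0 8 2 → sum 17
  kept as-is: 1 8 1 9 5 → sum 24
Total = 17 + 24 = 41.
Check digit = (10 − (41 mod 10)) mod 10 = 9.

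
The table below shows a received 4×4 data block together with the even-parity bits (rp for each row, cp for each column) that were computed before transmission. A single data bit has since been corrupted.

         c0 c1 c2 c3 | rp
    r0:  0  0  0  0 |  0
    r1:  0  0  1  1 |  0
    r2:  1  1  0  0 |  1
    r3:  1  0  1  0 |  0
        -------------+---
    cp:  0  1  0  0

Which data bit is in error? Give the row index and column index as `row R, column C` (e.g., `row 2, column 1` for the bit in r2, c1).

row 2, column 3

Recompute each row's even parity and compare to rp:
  r0: data parity 0, sent rp 0 → ok
  r1: data parity 0, sent rp 0 → ok
  r2: data parity 0, sent rp 1 → mismatch
  r3: data parity 0, sent rp 0 → ok
Recompute each column's even parity and compare to cp:
  c0: data parity 0, sent cp 0 → ok
  c1: data parity 1, sent cp 1 → ok
  c2: data parity 0, sent cp 0 → ok
  c3: data parity 1, sent cp 0 → mismatch
Exactly one row (r2) and one column (c3) fail → the flipped bit is at their intersection.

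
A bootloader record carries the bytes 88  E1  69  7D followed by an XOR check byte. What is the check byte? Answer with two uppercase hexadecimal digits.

7D

XOR the bytes together:
  start with 0x88
  0x88 ⊕ 0xE1 = 0x69
  0x69 ⊕ 0x69 = 0x00
  0x00 ⊕ 0x7D = 0x7D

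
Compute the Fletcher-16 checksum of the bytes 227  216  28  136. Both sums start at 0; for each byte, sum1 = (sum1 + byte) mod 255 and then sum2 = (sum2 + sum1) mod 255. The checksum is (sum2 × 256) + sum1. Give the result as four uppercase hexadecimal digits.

DA61

Running sums (mod 255):
  after byte 0 (227): sum1=227, sum2=227
  after byte 1 (216): sum1=188, sum2=160
  after byte 2 (28): sum1=216, sum2=121
  after byte 3 (136): sum1=97, sum2=218
Checksum = sum2·256 + sum1 = 218·256 + 97 = 55905 = 0xDA61.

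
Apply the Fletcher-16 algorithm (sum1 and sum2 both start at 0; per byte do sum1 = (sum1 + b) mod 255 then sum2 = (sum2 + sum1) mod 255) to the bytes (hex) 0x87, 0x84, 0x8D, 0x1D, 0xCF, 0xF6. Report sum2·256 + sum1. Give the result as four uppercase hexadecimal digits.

Running sums (mod 255):
  after byte 0 (0x87): sum1=135, sum2=135
  after byte 1 (0x84): sum1=12, sum2=147
  after byte 2 (0x8D): sum1=153, sum2=45
  after byte 3 (0x1D): sum1=182, sum2=227
  after byte 4 (0xCF): sum1=134, sum2=106
  after byte 5 (0xF6): sum1=125, sum2=231
Checksum = sum2·256 + sum1 = 231·256 + 125 = 59261 = 0xE77D.

E77D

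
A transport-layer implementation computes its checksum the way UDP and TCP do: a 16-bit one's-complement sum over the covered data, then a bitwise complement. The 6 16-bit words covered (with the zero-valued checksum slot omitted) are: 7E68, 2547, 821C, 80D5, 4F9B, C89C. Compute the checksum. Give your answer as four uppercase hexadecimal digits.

One's-complement addition (fold any carry out of bit 15 back into bit 0):
  0x7E68 + 0x2547 = 0x0A3AF
  0xA3AF + 0x821C = 0x125CB → wrap carry → 0x25CC
  0x25CC + 0x80D5 = 0x0A6A1
  0xA6A1 + 0x4F9B = 0x0F63C
  0xF63C + 0xC89C = 0x1BED8 → wrap carry → 0xBED9
One's-complement sum = 0xBED9.
Checksum = ~0xBED9 & 0xFFFF = 0x4126.

4126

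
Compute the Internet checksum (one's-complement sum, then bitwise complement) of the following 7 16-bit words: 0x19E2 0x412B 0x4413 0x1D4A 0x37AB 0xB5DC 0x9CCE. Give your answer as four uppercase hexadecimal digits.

One's-complement addition (fold any carry out of bit 15 back into bit 0):
  0x19E2 + 0x412B = 0x05B0D
  0x5B0D + 0x4413 = 0x09F20
  0x9F20 + 0x1D4A = 0x0BC6A
  0xBC6A + 0x37AB = 0x0F415
  0xF415 + 0xB5DC = 0x1A9F1 → wrap carry → 0xA9F2
  0xA9F2 + 0x9CCE = 0x146C0 → wrap carry → 0x46C1
One's-complement sum = 0x46C1.
Checksum = ~0x46C1 & 0xFFFF = 0xB93E.

B93E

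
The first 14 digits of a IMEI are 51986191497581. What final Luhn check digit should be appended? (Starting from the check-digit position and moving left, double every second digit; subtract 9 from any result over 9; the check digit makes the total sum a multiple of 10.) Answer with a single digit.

7

Partial digits right→left: 1 8 5 7 9 4 1 9 1 6 8 9 1 5
Double every second digit counting from the check-digit position (so the 1st, 3rd, 5th, ... of the partial from the right).
  doubled (with −9 where >9): 2 1 9 2 2 7 2 → sum 25
  kept as-is: 8 7 4 9 6 9 5 → sum 48
Total = 25 + 48 = 73.
Check digit = (10 − (73 mod 10)) mod 10 = 7.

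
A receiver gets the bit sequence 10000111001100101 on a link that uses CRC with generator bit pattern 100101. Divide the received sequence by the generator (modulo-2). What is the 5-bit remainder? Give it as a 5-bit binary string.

11101

Modulo-2 division of 10000111001100101 by 100101:
  pos 0: 100001 XOR 100101 = 000100
  pos 3: 100110 XOR 100101 = 000011
  pos 7: 110110 XOR 100101 = 010011
  pos 8: 100110 XOR 100101 = 000011
Remainder = 11101 (nonzero — an error is detected).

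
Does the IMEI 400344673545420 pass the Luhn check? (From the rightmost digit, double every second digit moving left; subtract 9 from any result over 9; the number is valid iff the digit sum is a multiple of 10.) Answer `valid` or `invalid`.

From the right, keep odd positions and double even positions (subtract 9 from any doubled value over 9):
  doubled (positions 2,4,...): 4 1 1 5 8 6 0 → sum 25
  kept (positions 1,3,...): 0 4 4 3 6 4 0 4 → sum 25
Total = 50.
50 mod 10 = 0, so the number is valid.

valid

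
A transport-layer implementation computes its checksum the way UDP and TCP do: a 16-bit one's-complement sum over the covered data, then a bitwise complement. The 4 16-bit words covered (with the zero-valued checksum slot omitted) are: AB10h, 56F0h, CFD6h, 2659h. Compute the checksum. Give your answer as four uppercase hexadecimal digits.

07CF

One's-complement addition (fold any carry out of bit 15 back into bit 0):
  0xAB10 + 0x56F0 = 0x10200 → wrap carry → 0x0201
  0x0201 + 0xCFD6 = 0x0D1D7
  0xD1D7 + 0x2659 = 0x0F830
One's-complement sum = 0xF830.
Checksum = ~0xF830 & 0xFFFF = 0x07CF.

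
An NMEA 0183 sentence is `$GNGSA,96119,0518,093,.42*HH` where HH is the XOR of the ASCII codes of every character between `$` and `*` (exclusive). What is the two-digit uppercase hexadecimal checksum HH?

74

XOR the ASCII codes of the payload characters:
  'G' = 0x47 → acc = 0x47
  'N' = 0x4E → acc = 0x09
  'G' = 0x47 → acc = 0x4E
  'S' = 0x53 → acc = 0x1D
  'A' = 0x41 → acc = 0x5C
  ',' = 0x2C → acc = 0x70
  '9' = 0x39 → acc = 0x49
  '6' = 0x36 → acc = 0x7F
  '1' = 0x31 → acc = 0x4E
  '1' = 0x31 → acc = 0x7F
  '9' = 0x39 → acc = 0x46
  ',' = 0x2C → acc = 0x6A
  '0' = 0x30 → acc = 0x5A
  '5' = 0x35 → acc = 0x6F
  '1' = 0x31 → acc = 0x5E
  '8' = 0x38 → acc = 0x66
  ',' = 0x2C → acc = 0x4A
  '0' = 0x30 → acc = 0x7A
  '9' = 0x39 → acc = 0x43
  '3' = 0x33 → acc = 0x70
  ',' = 0x2C → acc = 0x5C
  '.' = 0x2E → acc = 0x72
  '4' = 0x34 → acc = 0x46
  '2' = 0x32 → acc = 0x74
Checksum = 0x74.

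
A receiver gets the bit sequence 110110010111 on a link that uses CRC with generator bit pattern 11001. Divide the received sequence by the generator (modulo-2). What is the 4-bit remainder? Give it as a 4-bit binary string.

0000

Modulo-2 division of 110110010111 by 11001:
  pos 0: 11011 XOR 11001 = 00010
  pos 3: 10001 XOR 11001 = 01000
  pos 4: 10000 XOR 11001 = 01001
  pos 5: 10011 XOR 11001 = 01010
  pos 6: 10101 XOR 11001 = 01100
  pos 7: 11001 XOR 11001 = 00000
Remainder = 0000 (zero — the frame passes the CRC check).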